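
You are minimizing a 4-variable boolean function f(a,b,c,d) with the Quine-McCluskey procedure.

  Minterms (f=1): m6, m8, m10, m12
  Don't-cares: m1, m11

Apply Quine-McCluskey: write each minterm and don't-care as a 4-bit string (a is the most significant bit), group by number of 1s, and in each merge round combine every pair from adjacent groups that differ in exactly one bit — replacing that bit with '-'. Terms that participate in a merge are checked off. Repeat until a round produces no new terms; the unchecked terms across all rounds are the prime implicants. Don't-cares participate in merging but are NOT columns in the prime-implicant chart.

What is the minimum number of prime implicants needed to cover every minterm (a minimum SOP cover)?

3

size-2^0 implicants → 0001  0110  1000(✓)  1010(✓)  1011(✓)  1100(✓)
size-2^1 implicants → 1-00  10-0  101-
Unchecked terms (primes): 0001, 0110, 1-00, 10-0, 101-
Minterm coverage:
  m6 ⊆ 0110 [E]
  m8 ⊆ 1-00,10-0
  m10 ⊆ 10-0,101-
  m12 ⊆ 1-00 [E]
E = {0110, 1-00}
Petrick residual → 10-0
Cover = a'bcd' + ac'd' + ab'd'  |cover|=3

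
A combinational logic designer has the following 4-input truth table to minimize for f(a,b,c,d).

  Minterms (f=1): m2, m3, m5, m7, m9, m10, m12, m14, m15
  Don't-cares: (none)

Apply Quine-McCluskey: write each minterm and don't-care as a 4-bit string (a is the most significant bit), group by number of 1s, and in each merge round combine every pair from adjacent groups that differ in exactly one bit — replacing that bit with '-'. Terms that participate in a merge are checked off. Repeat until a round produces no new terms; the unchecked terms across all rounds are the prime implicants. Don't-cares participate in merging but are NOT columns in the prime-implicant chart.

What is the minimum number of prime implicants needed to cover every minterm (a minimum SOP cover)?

6

[col 0] 0010*, 0011*, 0101*, 0111*, 1001, 1010*, 1100*, 1110*, 1111*
[col 1] -010, -111, 0-11, 001-, 01-1, 1-10, 11-0, 111-
Prime implicants: -010, -111, 0-11, 001-, 01-1, 1-10, 1001, 11-0, 111-
PI chart (minterm → PIs covering it):
  2 | -010,001-
  3 | 0-11,001-
  5 | 01-1  (sole → essential)
  7 | -111,0-11,01-1
  9 | 1001  (sole → essential)
  10 | -010,1-10
  12 | 11-0  (sole → essential)
  14 | 1-10,11-0,111-
  15 | -111,111-
Essential prime implicants: 01-1, 1001, 11-0
Petrick residual → -010, -111, 0-11
Minimum SOP uses 6 PIs: b'cd' + bcd + a'cd + a'bd + ab'c'd + abd'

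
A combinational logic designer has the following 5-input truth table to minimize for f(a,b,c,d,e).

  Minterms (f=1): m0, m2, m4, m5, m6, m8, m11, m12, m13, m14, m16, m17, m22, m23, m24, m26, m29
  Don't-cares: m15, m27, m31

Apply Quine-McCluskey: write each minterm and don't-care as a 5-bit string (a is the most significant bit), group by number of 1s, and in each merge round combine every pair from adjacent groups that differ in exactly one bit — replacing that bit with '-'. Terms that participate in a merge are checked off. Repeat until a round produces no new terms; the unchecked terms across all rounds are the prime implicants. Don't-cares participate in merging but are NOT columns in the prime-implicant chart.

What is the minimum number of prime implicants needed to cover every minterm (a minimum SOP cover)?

9

size-2^0 implicants → 00000(✓)  00010(✓)  00100(✓)  00101(✓)  00110(✓)  01000(✓)  01011(✓)  01100(✓)  01101(✓)  01110(✓)  01111(✓)  10000(✓)  10001(✓)  10110(✓)  10111(✓)  11000(✓)  11010(✓)  11011(✓)  11101(✓)  11111(✓)
size-2^1 implicants → -0000(✓)  -0110  -1000(✓)  -1011(✓)  -1101(✓)  -1111(✓)  0-000(✓)  0-100(✓)  0-101(✓)  0-110(✓)  00-00(✓)  00-10(✓)  000-0(✓)  001-0(✓)  0010-(✓)  01-00(✓)  01-11(✓)  011-0(✓)  011-1(✓)  0110-(✓)  0111-(✓)  1-000(✓)  1-111  1000-  1011-  11-11(✓)  110-0  1101-  111-1(✓)
size-2^2 implicants → --000  -1-11  -11-1  0--00  0-1-0  0-10-  00--0  011--
Unchecked terms (primes): --000, -0110, -1-11, -11-1, 0--00, 0-1-0, 0-10-, 00--0, 011--, 1-111, 1000-, 1011-, 110-0, 1101-
Minterm coverage:
  m0 ⊆ --000,0--00,00--0
  m2 ⊆ 00--0 [E]
  m4 ⊆ 0--00,0-1-0,0-10-,00--0
  m5 ⊆ 0-10- [E]
  m6 ⊆ -0110,0-1-0,00--0
  m8 ⊆ --000,0--00
  m11 ⊆ -1-11 [E]
  m12 ⊆ 0--00,0-1-0,0-10-,011--
  m13 ⊆ -11-1,0-10-,011--
  m14 ⊆ 0-1-0,011--
  m16 ⊆ --000,1000-
  m17 ⊆ 1000- [E]
  m22 ⊆ -0110,1011-
  m23 ⊆ 1-111,1011-
  m24 ⊆ --000,110-0
  m26 ⊆ 110-0,1101-
  m29 ⊆ -11-1 [E]
E = {-1-11, -11-1, 0-10-, 00--0, 1000-}
Petrick residual → --000, 0-1-0, 1011-, 110-0
Cover = c'd'e' + bde + bce + a'ce' + a'cd' + a'b'e' + ab'c'd' + ab'cd + abc'e'  |cover|=9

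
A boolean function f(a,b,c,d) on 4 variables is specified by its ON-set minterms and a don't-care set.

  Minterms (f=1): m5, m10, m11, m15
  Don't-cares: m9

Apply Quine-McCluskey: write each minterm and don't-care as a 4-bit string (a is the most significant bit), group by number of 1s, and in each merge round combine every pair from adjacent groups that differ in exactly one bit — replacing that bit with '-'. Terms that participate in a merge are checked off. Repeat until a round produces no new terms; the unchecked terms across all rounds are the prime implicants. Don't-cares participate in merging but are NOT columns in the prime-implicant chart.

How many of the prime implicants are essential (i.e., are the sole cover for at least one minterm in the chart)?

3

[col 0] 0101, 1001*, 1010*, 1011*, 1111*
[col 1] 1-11, 10-1, 101-
Prime implicants: 0101, 1-11, 10-1, 101-
PI chart (minterm → PIs covering it):
  5 | 0101  (sole → essential)
  10 | 101-  (sole → essential)
  11 | 1-11,10-1,101-
  15 | 1-11  (sole → essential)
Essential prime implicants: 0101, 1-11, 101-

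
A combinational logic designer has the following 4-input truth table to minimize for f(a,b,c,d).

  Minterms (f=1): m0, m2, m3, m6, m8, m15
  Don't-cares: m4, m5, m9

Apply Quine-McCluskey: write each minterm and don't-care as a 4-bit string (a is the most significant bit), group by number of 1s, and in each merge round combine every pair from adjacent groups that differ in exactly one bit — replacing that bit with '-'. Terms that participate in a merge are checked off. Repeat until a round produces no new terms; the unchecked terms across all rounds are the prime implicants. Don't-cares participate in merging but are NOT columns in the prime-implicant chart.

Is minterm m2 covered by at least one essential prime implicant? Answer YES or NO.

YES

size-2^0 implicants → 0000(✓)  0010(✓)  0011(✓)  0100(✓)  0101(✓)  0110(✓)  1000(✓)  1001(✓)  1111
size-2^1 implicants → -000  0-00(✓)  0-10(✓)  00-0(✓)  001-  01-0(✓)  010-  100-
size-2^2 implicants → 0--0
Unchecked terms (primes): -000, 0--0, 001-, 010-, 100-, 1111
Minterm coverage:
  m0 ⊆ -000,0--0
  m2 ⊆ 0--0,001-
  m3 ⊆ 001- [E]
  m6 ⊆ 0--0 [E]
  m8 ⊆ -000,100-
  m15 ⊆ 1111 [E]
E = {0--0, 001-, 1111}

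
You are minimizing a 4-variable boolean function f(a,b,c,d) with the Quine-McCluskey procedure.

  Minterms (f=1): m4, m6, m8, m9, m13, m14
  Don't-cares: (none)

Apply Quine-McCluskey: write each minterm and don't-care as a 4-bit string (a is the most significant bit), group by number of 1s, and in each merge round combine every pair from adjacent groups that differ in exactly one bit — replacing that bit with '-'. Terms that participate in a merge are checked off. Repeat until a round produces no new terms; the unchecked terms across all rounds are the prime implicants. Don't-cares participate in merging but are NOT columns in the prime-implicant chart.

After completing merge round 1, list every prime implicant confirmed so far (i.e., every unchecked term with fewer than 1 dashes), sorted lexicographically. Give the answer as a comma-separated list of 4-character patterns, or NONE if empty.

NONE

size-2^0 implicants → 0100(✓)  0110(✓)  1000(✓)  1001(✓)  1101(✓)  1110(✓)
size-2^1 implicants → -110  01-0  1-01  100-
Unchecked terms (primes): -110, 01-0, 1-01, 100-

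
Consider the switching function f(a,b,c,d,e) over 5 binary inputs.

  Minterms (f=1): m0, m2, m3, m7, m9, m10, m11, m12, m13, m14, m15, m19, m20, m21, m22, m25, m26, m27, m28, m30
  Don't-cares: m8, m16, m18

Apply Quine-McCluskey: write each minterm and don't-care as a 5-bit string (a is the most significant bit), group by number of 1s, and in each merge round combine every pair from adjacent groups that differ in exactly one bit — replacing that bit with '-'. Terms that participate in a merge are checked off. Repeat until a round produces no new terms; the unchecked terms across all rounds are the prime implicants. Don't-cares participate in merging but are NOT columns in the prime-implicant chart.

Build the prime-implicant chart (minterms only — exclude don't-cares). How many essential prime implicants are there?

5

Round 0: 00000✓ 00010✓ 00011✓ 00111✓ 01000✓ 01001✓ 01010✓ 01011✓ 01100✓ 01101✓ 01110✓ 01111✓ 10000✓ 10010✓ 10011✓ 10100✓ 10101✓ 10110✓ 11001✓ 11010✓ 11011✓ 11100✓ 11110✓
Round 1: -0000✓ -0010✓ -0011✓ -1001✓ -1010✓ -1011✓ -1100✓ -1110✓ 0-000✓ 0-010✓ 0-011✓ 0-111✓ 00-11✓ 000-0✓ 0001-✓ 01-00✓ 01-01✓ 01-10✓ 01-11✓ 010-0✓ 010-1✓ 0100-✓ 0101-✓ 011-0✓ 011-1✓ 0110-✓ 0111-✓ 1-010✓ 1-011✓ 1-100✓ 1-110✓ 10-00✓ 10-10✓ 100-0✓ 1001-✓ 101-0✓ 1010- 11-10✓ 110-1✓ 1101-✓ 111-0✓
Round 2: --010✓ --011✓ -00-0 -001-✓ -1-10 -10-1 -101-✓ -11-0 0--11 0-0-0 0-01-✓ 01--0✓ 01--1✓ 01-0-✓ 01-1-✓ 010--✓ 011--✓ 1--10 1-01-✓ 1-1-0 10--0
Round 3: --01- 01---
PIs = {--01-, -00-0, -1-10, -10-1, -11-0, 0--11, 0-0-0, 01---, 1--10, 1-1-0, 10--0, 1010-}
Coverage chart:
  m0: -00-0,0-0-0
  m2: --01-,-00-0,0-0-0
  m3: --01-,0--11
  m7: 0--11 ←essential
  m9: -10-1,01---
  m10: --01-,-1-10,0-0-0,01---
  m11: --01-,-10-1,0--11,01---
  m12: -11-0,01---
  m13: 01--- ←essential
  m14: -1-10,-11-0,01---
  m15: 0--11,01---
  m19: --01- ←essential
  m20: 1-1-0,10--0,1010-
  m21: 1010- ←essential
  m22: 1--10,1-1-0,10--0
  m25: -10-1 ←essential
  m26: --01-,-1-10,1--10
  m27: --01-,-10-1
  m28: -11-0,1-1-0
  m30: -1-10,-11-0,1--10,1-1-0
Essential: --01-, -10-1, 0--11, 01---, 1010-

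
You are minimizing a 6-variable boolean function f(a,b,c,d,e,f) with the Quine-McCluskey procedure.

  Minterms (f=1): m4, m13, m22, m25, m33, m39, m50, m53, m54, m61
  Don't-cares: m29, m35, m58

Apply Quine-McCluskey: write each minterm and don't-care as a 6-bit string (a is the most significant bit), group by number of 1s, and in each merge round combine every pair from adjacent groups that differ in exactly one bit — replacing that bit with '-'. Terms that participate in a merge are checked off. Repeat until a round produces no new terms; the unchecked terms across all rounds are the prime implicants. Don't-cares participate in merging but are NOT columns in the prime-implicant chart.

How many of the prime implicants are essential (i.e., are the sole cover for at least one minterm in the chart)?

7

Round 0: 000100 001101✓ 010110✓ 011001✓ 011101✓ 100001✓ 100011✓ 100111✓ 110010✓ 110101✓ 110110✓ 111010✓ 111101✓
Round 1: -10110 -11101 0-1101 011-01 100-11 1000-1 11-010 11-101 110-10
PIs = {-10110, -11101, 0-1101, 000100, 011-01, 100-11, 1000-1, 11-010, 11-101, 110-10}
Coverage chart:
  m4: 000100 ←essential
  m13: 0-1101 ←essential
  m22: -10110 ←essential
  m25: 011-01 ←essential
  m33: 1000-1 ←essential
  m39: 100-11 ←essential
  m50: 11-010,110-10
  m53: 11-101 ←essential
  m54: -10110,110-10
  m61: -11101,11-101
Essential: -10110, 0-1101, 000100, 011-01, 100-11, 1000-1, 11-101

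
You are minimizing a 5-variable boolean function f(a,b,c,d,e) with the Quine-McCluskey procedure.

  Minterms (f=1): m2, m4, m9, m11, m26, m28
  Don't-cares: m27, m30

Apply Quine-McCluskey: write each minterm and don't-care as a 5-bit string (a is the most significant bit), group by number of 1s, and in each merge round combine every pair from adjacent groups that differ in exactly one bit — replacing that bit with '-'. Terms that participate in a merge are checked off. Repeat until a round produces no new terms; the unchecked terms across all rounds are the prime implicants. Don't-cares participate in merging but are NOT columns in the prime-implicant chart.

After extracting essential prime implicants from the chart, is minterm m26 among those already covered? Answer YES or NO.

Round 0: 00010 00100 01001✓ 01011✓ 11010✓ 11011✓ 11100✓ 11110✓
Round 1: -1011 010-1 11-10 1101- 111-0
PIs = {-1011, 00010, 00100, 010-1, 11-10, 1101-, 111-0}
Coverage chart:
  m2: 00010 ←essential
  m4: 00100 ←essential
  m9: 010-1 ←essential
  m11: -1011,010-1
  m26: 11-10,1101-
  m28: 111-0 ←essential
Essential: 00010, 00100, 010-1, 111-0

NO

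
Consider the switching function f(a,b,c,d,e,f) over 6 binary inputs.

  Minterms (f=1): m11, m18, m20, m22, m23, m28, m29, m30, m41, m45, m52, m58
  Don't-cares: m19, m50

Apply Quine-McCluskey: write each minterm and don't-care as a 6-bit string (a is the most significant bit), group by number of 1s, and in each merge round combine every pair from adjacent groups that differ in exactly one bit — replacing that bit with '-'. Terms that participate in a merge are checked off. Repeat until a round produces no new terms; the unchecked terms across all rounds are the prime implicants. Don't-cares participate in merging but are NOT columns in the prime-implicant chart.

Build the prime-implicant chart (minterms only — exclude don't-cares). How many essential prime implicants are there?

7

Round 0: 001011 010010✓ 010011✓ 010100✓ 010110✓ 010111✓ 011100✓ 011101✓ 011110✓ 101001✓ 101101✓ 110010✓ 110100✓ 111010✓
Round 1: -10010 -10100 01-100✓ 01-110✓ 010-10✓ 010-11✓ 01001-✓ 0101-0✓ 01011-✓ 0111-0✓ 01110- 101-01 11-010
Round 2: 01-1-0 010-1-
PIs = {-10010, -10100, 001011, 01-1-0, 010-1-, 01110-, 101-01, 11-010}
Coverage chart:
  m11: 001011 ←essential
  m18: -10010,010-1-
  m20: -10100,01-1-0
  m22: 01-1-0,010-1-
  m23: 010-1- ←essential
  m28: 01-1-0,01110-
  m29: 01110- ←essential
  m30: 01-1-0 ←essential
  m41: 101-01 ←essential
  m45: 101-01 ←essential
  m52: -10100 ←essential
  m58: 11-010 ←essential
Essential: -10100, 001011, 01-1-0, 010-1-, 01110-, 101-01, 11-010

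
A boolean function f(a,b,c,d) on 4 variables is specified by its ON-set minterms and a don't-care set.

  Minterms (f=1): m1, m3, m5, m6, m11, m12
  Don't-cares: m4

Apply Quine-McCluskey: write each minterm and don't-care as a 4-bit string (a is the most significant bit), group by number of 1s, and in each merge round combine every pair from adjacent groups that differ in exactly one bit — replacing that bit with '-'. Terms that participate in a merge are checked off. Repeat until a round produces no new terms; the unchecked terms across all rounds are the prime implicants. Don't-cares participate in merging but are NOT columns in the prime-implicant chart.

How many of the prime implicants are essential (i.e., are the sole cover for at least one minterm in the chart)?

size-2^0 implicants → 0001(✓)  0011(✓)  0100(✓)  0101(✓)  0110(✓)  1011(✓)  1100(✓)
size-2^1 implicants → -011  -100  0-01  00-1  01-0  010-
Unchecked terms (primes): -011, -100, 0-01, 00-1, 01-0, 010-
Minterm coverage:
  m1 ⊆ 0-01,00-1
  m3 ⊆ -011,00-1
  m5 ⊆ 0-01,010-
  m6 ⊆ 01-0 [E]
  m11 ⊆ -011 [E]
  m12 ⊆ -100 [E]
E = {-011, -100, 01-0}

3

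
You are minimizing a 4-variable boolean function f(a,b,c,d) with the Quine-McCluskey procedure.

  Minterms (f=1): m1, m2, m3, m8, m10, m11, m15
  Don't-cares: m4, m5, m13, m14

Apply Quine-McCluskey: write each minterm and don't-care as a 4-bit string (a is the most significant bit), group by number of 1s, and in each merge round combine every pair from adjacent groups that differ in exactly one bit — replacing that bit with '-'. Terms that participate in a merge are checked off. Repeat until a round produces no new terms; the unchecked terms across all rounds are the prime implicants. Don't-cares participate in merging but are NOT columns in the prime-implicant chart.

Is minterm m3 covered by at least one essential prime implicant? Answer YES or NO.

size-2^0 implicants → 0001(✓)  0010(✓)  0011(✓)  0100(✓)  0101(✓)  1000(✓)  1010(✓)  1011(✓)  1101(✓)  1110(✓)  1111(✓)
size-2^1 implicants → -010(✓)  -011(✓)  -101  0-01  00-1  001-(✓)  010-  1-10(✓)  1-11(✓)  10-0  101-(✓)  11-1  111-(✓)
size-2^2 implicants → -01-  1-1-
Unchecked terms (primes): -01-, -101, 0-01, 00-1, 010-, 1-1-, 10-0, 11-1
Minterm coverage:
  m1 ⊆ 0-01,00-1
  m2 ⊆ -01- [E]
  m3 ⊆ -01-,00-1
  m8 ⊆ 10-0 [E]
  m10 ⊆ -01-,1-1-,10-0
  m11 ⊆ -01-,1-1-
  m15 ⊆ 1-1-,11-1
E = {-01-, 10-0}

YES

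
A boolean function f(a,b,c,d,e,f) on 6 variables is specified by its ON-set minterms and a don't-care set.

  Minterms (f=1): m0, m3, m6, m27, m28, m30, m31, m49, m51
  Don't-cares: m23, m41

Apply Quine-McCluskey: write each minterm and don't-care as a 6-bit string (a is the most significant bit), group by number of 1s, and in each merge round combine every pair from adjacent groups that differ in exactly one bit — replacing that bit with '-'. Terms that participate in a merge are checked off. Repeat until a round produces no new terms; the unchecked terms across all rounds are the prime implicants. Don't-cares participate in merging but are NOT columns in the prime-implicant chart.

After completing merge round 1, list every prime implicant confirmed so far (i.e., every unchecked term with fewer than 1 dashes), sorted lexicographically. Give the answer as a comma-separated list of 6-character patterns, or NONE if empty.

000000, 000011, 000110, 101001

size-2^0 implicants → 000000  000011  000110  010111(✓)  011011(✓)  011100(✓)  011110(✓)  011111(✓)  101001  110001(✓)  110011(✓)
size-2^1 implicants → 01-111  011-11  0111-0  01111-  1100-1
Unchecked terms (primes): 000000, 000011, 000110, 01-111, 011-11, 0111-0, 01111-, 101001, 1100-1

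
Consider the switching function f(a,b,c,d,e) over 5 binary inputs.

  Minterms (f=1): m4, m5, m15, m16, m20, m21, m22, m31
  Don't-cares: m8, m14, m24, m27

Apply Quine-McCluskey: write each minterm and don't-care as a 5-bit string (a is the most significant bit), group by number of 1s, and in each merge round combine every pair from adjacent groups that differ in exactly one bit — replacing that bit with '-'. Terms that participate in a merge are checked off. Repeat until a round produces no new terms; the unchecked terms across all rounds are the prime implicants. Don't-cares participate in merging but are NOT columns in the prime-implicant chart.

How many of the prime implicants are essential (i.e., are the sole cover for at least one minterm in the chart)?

size-2^0 implicants → 00100(✓)  00101(✓)  01000(✓)  01110(✓)  01111(✓)  10000(✓)  10100(✓)  10101(✓)  10110(✓)  11000(✓)  11011(✓)  11111(✓)
size-2^1 implicants → -0100(✓)  -0101(✓)  -1000  -1111  0010-(✓)  0111-  1-000  10-00  101-0  1010-(✓)  11-11
size-2^2 implicants → -010-
Unchecked terms (primes): -010-, -1000, -1111, 0111-, 1-000, 10-00, 101-0, 11-11
Minterm coverage:
  m4 ⊆ -010- [E]
  m5 ⊆ -010- [E]
  m15 ⊆ -1111,0111-
  m16 ⊆ 1-000,10-00
  m20 ⊆ -010-,10-00,101-0
  m21 ⊆ -010- [E]
  m22 ⊆ 101-0 [E]
  m31 ⊆ -1111,11-11
E = {-010-, 101-0}

2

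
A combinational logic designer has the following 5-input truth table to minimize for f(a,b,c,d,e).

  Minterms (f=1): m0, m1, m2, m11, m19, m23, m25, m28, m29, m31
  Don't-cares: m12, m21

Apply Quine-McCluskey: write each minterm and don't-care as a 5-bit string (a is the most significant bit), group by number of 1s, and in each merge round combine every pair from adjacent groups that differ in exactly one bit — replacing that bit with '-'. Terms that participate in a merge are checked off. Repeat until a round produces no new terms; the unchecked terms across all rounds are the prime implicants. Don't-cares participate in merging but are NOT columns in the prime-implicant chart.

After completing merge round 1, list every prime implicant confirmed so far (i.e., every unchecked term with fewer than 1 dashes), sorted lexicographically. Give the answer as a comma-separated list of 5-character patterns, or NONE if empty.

01011

size-2^0 implicants → 00000(✓)  00001(✓)  00010(✓)  01011  01100(✓)  10011(✓)  10101(✓)  10111(✓)  11001(✓)  11100(✓)  11101(✓)  11111(✓)
size-2^1 implicants → -1100  000-0  0000-  1-101(✓)  1-111(✓)  10-11  101-1(✓)  11-01  111-1(✓)  1110-
size-2^2 implicants → 1-1-1
Unchecked terms (primes): -1100, 000-0, 0000-, 01011, 1-1-1, 10-11, 11-01, 1110-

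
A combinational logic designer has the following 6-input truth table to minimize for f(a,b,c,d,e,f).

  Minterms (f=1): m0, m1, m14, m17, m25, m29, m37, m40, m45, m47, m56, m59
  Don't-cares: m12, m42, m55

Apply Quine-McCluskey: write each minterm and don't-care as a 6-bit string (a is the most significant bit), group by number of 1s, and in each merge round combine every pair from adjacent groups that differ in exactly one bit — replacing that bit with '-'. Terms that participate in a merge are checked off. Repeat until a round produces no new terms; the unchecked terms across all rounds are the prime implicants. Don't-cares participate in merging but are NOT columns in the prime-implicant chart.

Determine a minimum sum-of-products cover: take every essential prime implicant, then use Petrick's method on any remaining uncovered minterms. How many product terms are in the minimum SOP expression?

[col 0] 000000*, 000001*, 001100*, 001110*, 010001*, 011001*, 011101*, 100101*, 101000*, 101010*, 101101*, 101111*, 110111, 111000*, 111011
[col 1] 0-0001, 00000-, 0011-0, 01-001, 011-01, 1-1000, 10-101, 1010-0, 1011-1
Prime implicants: 0-0001, 00000-, 0011-0, 01-001, 011-01, 1-1000, 10-101, 1010-0, 1011-1, 110111, 111011
PI chart (minterm → PIs covering it):
  0 | 00000-  (sole → essential)
  1 | 0-0001,00000-
  14 | 0011-0  (sole → essential)
  17 | 0-0001,01-001
  25 | 01-001,011-01
  29 | 011-01  (sole → essential)
  37 | 10-101  (sole → essential)
  40 | 1-1000,1010-0
  45 | 10-101,1011-1
  47 | 1011-1  (sole → essential)
  56 | 1-1000  (sole → essential)
  59 | 111011  (sole → essential)
Essential prime implicants: 00000-, 0011-0, 011-01, 1-1000, 10-101, 1011-1, 111011
Petrick residual → 0-0001
Minimum SOP uses 8 PIs: a'c'd'e'f + a'b'c'd'e' + a'b'cdf' + a'bce'f + acd'e'f' + ab'de'f + ab'cdf + abcd'ef

8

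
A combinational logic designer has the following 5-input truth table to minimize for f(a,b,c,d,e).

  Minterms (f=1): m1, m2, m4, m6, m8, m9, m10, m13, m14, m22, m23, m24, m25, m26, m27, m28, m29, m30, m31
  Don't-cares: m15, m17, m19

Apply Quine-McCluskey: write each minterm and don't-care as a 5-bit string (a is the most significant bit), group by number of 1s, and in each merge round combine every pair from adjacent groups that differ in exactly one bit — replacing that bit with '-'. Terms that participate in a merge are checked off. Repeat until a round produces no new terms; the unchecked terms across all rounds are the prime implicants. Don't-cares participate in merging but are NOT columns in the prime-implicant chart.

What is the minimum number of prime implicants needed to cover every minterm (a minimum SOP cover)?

7

[col 0] 00001*, 00010*, 00100*, 00110*, 01000*, 01001*, 01010*, 01101*, 01110*, 01111*, 10001*, 10011*, 10110*, 10111*, 11000*, 11001*, 11010*, 11011*, 11100*, 11101*, 11110*, 11111*
[col 1] -0001*, -0110*, -1000*, -1001*, -1010*, -1101*, -1110*, -1111*, 0-001*, 0-010*, 0-110*, 00-10*, 001-0, 01-01*, 01-10*, 010-0*, 0100-*, 011-1*, 0111-*, 1-001*, 1-011*, 1-110*, 1-111*, 10-11*, 100-1*, 1011-*, 11-00*, 11-01*, 11-10*, 11-11*, 110-0*, 110-1*, 1100-*, 1101-*, 111-0*, 111-1*, 1110-*, 1111-*
[col 2] --001, --110, -1-01, -1-10, -10-0, -100-, -11-1, -111-, 0--10, 1--11, 1-0-1, 1-11-, 11--0*, 11--1*, 11-0-*, 11-1-*, 110--*, 111--*
[col 3] 11---
Prime implicants: --001, --110, -1-01, -1-10, -10-0, -100-, -11-1, -111-, 0--10, 001-0, 1--11, 1-0-1, 1-11-, 11---
PI chart (minterm → PIs covering it):
  1 | --001  (sole → essential)
  2 | 0--10  (sole → essential)
  4 | 001-0  (sole → essential)
  6 | --110,0--10,001-0
  8 | -10-0,-100-
  9 | --001,-1-01,-100-
  10 | -1-10,-10-0,0--10
  13 | -1-01,-11-1
  14 | --110,-1-10,-111-,0--10
  22 | --110,1-11-
  23 | 1--11,1-11-
  24 | -10-0,-100-,11---
  25 | --001,-1-01,-100-,1-0-1,11---
  26 | -1-10,-10-0,11---
  27 | 1--11,1-0-1,11---
  28 | 11---  (sole → essential)
  29 | -1-01,-11-1,11---
  30 | --110,-1-10,-111-,1-11-,11---
  31 | -11-1,-111-,1--11,1-11-,11---
Essential prime implicants: --001, 0--10, 001-0, 11---
Petrick residual → -1-01, -10-0, 1-11-
Minimum SOP uses 7 PIs: c'd'e + bd'e + bc'e' + a'de' + a'b'ce' + acd + ab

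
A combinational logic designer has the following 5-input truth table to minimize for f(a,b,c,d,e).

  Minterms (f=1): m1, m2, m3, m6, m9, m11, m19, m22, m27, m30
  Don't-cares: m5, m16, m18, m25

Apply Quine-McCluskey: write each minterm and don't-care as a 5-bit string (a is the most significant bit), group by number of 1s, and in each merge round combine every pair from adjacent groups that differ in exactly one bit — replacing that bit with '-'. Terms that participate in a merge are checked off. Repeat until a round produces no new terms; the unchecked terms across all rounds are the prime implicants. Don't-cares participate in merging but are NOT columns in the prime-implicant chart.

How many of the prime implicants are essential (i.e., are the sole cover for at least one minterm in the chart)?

2

[col 0] 00001*, 00010*, 00011*, 00101*, 00110*, 01001*, 01011*, 10000*, 10010*, 10011*, 10110*, 11001*, 11011*, 11110*
[col 1] -0010*, -0011*, -0110*, -1001*, -1011*, 0-001*, 0-011*, 00-01, 00-10*, 000-1*, 0001-*, 010-1*, 1-011*, 1-110, 10-10*, 100-0, 1001-*, 110-1*
[col 2] --011, -0-10, -001-, -10-1, 0-0-1
Prime implicants: --011, -0-10, -001-, -10-1, 0-0-1, 00-01, 1-110, 100-0
PI chart (minterm → PIs covering it):
  1 | 0-0-1,00-01
  2 | -0-10,-001-
  3 | --011,-001-,0-0-1
  6 | -0-10  (sole → essential)
  9 | -10-1,0-0-1
  11 | --011,-10-1,0-0-1
  19 | --011,-001-
  22 | -0-10,1-110
  27 | --011,-10-1
  30 | 1-110  (sole → essential)
Essential prime implicants: -0-10, 1-110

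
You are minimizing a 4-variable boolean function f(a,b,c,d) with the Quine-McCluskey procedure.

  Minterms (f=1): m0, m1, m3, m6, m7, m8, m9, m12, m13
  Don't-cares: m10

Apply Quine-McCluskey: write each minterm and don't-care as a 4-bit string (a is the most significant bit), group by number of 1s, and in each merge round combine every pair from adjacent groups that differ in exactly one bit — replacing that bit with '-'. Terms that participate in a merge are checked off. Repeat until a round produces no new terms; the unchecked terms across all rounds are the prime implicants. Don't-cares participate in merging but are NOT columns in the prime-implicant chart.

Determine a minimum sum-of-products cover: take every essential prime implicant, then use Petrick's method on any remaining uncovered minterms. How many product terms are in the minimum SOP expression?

size-2^0 implicants → 0000(✓)  0001(✓)  0011(✓)  0110(✓)  0111(✓)  1000(✓)  1001(✓)  1010(✓)  1100(✓)  1101(✓)
size-2^1 implicants → -000(✓)  -001(✓)  0-11  00-1  000-(✓)  011-  1-00(✓)  1-01(✓)  10-0  100-(✓)  110-(✓)
size-2^2 implicants → -00-  1-0-
Unchecked terms (primes): -00-, 0-11, 00-1, 011-, 1-0-, 10-0
Minterm coverage:
  m0 ⊆ -00- [E]
  m1 ⊆ -00-,00-1
  m3 ⊆ 0-11,00-1
  m6 ⊆ 011- [E]
  m7 ⊆ 0-11,011-
  m8 ⊆ -00-,1-0-,10-0
  m9 ⊆ -00-,1-0-
  m12 ⊆ 1-0- [E]
  m13 ⊆ 1-0- [E]
E = {-00-, 011-, 1-0-}
Petrick residual → 0-11
Cover = b'c' + a'cd + a'bc + ac'  |cover|=4

4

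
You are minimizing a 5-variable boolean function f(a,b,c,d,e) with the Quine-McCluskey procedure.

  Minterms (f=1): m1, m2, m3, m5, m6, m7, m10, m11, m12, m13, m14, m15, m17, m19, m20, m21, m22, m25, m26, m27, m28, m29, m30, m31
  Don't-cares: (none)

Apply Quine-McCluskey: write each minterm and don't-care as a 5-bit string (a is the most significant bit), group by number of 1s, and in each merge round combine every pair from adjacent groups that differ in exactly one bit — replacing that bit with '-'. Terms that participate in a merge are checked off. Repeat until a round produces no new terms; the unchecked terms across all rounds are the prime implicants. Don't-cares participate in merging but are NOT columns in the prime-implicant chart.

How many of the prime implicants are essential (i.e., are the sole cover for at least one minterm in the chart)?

Round 0: 00001✓ 00010✓ 00011✓ 00101✓ 00110✓ 00111✓ 01010✓ 01011✓ 01100✓ 01101✓ 01110✓ 01111✓ 10001✓ 10011✓ 10100✓ 10101✓ 10110✓ 11001✓ 11010✓ 11011✓ 11100✓ 11101✓ 11110✓ 11111✓
Round 1: -0001✓ -0011✓ -0101✓ -0110✓ -1010✓ -1011✓ -1100✓ -1101✓ -1110✓ -1111✓ 0-010✓ 0-011✓ 0-101✓ 0-110✓ 0-111✓ 00-01✓ 00-10✓ 00-11✓ 000-1✓ 0001-✓ 001-1✓ 0011-✓ 01-10✓ 01-11✓ 0101-✓ 011-0✓ 011-1✓ 0110-✓ 0111-✓ 1-001✓ 1-011✓ 1-100✓ 1-101✓ 1-110✓ 10-01✓ 100-1✓ 101-0✓ 1010-✓ 11-01✓ 11-10✓ 11-11✓ 110-1✓ 1101-✓ 111-0✓ 111-1✓ 1110-✓ 1111-✓
Round 2: --011 --101 --110 -0-01 -00-1 -1-10✓ -1-11✓ -101-✓ -11-0✓ -11-1✓ -110-✓ -111-✓ 0--10✓ 0--11✓ 0-01-✓ 0-1-1 0-11-✓ 00--1 00-1-✓ 01-1-✓ 011--✓ 1--01 1-0-1 1-1-0 1-10- 11--1 11-1-✓ 111--✓
Round 3: -1-1- -11-- 0--1-
PIs = {--011, --101, --110, -0-01, -00-1, -1-1-, -11--, 0--1-, 0-1-1, 00--1, 1--01, 1-0-1, 1-1-0, 1-10-, 11--1}
Coverage chart:
  m1: -0-01,-00-1,00--1
  m2: 0--1- ←essential
  m3: --011,-00-1,0--1-,00--1
  m5: --101,-0-01,0-1-1,00--1
  m6: --110,0--1-
  m7: 0--1-,0-1-1,00--1
  m10: -1-1-,0--1-
  m11: --011,-1-1-,0--1-
  m12: -11-- ←essential
  m13: --101,-11--,0-1-1
  m14: --110,-1-1-,-11--,0--1-
  m15: -1-1-,-11--,0--1-,0-1-1
  m17: -0-01,-00-1,1--01,1-0-1
  m19: --011,-00-1,1-0-1
  m20: 1-1-0,1-10-
  m21: --101,-0-01,1--01,1-10-
  m22: --110,1-1-0
  m25: 1--01,1-0-1,11--1
  m26: -1-1- ←essential
  m27: --011,-1-1-,1-0-1,11--1
  m28: -11--,1-1-0,1-10-
  m29: --101,-11--,1--01,1-10-,11--1
  m30: --110,-1-1-,-11--,1-1-0
  m31: -1-1-,-11--,11--1
Essential: -1-1-, -11--, 0--1-

3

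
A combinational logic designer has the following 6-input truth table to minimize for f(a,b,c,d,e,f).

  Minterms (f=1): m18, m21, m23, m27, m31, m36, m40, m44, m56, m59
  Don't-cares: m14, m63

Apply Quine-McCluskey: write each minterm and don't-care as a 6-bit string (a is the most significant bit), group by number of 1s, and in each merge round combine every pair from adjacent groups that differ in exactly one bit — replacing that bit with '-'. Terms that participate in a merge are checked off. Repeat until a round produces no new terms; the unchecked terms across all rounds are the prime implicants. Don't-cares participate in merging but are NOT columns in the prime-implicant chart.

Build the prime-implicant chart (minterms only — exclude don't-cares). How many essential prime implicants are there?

[col 0] 001110, 010010, 010101*, 010111*, 011011*, 011111*, 100100*, 101000*, 101100*, 111000*, 111011*, 111111*
[col 1] -11011*, -11111*, 01-111, 0101-1, 011-11*, 1-1000, 10-100, 101-00, 111-11*
[col 2] -11-11
Prime implicants: -11-11, 001110, 01-111, 010010, 0101-1, 1-1000, 10-100, 101-00
PI chart (minterm → PIs covering it):
  18 | 010010  (sole → essential)
  21 | 0101-1  (sole → essential)
  23 | 01-111,0101-1
  27 | -11-11  (sole → essential)
  31 | -11-11,01-111
  36 | 10-100  (sole → essential)
  40 | 1-1000,101-00
  44 | 10-100,101-00
  56 | 1-1000  (sole → essential)
  59 | -11-11  (sole → essential)
Essential prime implicants: -11-11, 010010, 0101-1, 1-1000, 10-100

5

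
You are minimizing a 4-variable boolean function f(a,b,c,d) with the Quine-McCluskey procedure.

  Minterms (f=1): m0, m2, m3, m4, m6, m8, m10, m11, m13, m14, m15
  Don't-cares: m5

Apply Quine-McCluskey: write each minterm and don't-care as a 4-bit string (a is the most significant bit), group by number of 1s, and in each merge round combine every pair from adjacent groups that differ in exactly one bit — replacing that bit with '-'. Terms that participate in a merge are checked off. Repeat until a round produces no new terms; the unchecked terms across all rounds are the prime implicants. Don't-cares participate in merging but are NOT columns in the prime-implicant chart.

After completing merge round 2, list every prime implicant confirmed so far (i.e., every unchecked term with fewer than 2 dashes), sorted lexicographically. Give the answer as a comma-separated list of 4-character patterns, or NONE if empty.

Round 0: 0000✓ 0010✓ 0011✓ 0100✓ 0101✓ 0110✓ 1000✓ 1010✓ 1011✓ 1101✓ 1110✓ 1111✓
Round 1: -000✓ -010✓ -011✓ -101 -110✓ 0-00✓ 0-10✓ 00-0✓ 001-✓ 01-0✓ 010- 1-10✓ 1-11✓ 10-0✓ 101-✓ 11-1 111-✓
Round 2: --10 -0-0 -01- 0--0 1-1-
PIs = {--10, -0-0, -01-, -101, 0--0, 010-, 1-1-, 11-1}

-101, 010-, 11-1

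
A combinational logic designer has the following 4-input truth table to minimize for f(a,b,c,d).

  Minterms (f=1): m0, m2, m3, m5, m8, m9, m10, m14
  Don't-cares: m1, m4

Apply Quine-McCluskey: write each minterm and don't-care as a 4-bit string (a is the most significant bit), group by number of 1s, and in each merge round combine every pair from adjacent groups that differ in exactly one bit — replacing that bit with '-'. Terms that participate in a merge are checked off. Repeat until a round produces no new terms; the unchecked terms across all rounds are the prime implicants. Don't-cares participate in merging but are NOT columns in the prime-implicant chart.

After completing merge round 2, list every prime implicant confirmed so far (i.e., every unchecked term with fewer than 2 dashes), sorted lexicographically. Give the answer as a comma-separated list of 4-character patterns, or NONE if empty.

size-2^0 implicants → 0000(✓)  0001(✓)  0010(✓)  0011(✓)  0100(✓)  0101(✓)  1000(✓)  1001(✓)  1010(✓)  1110(✓)
size-2^1 implicants → -000(✓)  -001(✓)  -010(✓)  0-00(✓)  0-01(✓)  00-0(✓)  00-1(✓)  000-(✓)  001-(✓)  010-(✓)  1-10  10-0(✓)  100-(✓)
size-2^2 implicants → -0-0  -00-  0-0-  00--
Unchecked terms (primes): -0-0, -00-, 0-0-, 00--, 1-10

1-10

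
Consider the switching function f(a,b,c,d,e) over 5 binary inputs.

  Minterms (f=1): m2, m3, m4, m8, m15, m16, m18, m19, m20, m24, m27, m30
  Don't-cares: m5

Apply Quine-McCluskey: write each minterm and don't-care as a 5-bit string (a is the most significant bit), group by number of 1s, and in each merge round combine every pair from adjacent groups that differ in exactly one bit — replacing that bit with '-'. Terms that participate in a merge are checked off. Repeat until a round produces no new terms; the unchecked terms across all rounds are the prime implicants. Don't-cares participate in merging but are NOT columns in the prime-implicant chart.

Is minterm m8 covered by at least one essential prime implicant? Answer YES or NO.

[col 0] 00010*, 00011*, 00100*, 00101*, 01000*, 01111, 10000*, 10010*, 10011*, 10100*, 11000*, 11011*, 11110
[col 1] -0010*, -0011*, -0100, -1000, 0001-*, 0010-, 1-000, 1-011, 10-00, 100-0, 1001-*
[col 2] -001-
Prime implicants: -001-, -0100, -1000, 0010-, 01111, 1-000, 1-011, 10-00, 100-0, 11110
PI chart (minterm → PIs covering it):
  2 | -001-  (sole → essential)
  3 | -001-  (sole → essential)
  4 | -0100,0010-
  8 | -1000  (sole → essential)
  15 | 01111  (sole → essential)
  16 | 1-000,10-00,100-0
  18 | -001-,100-0
  19 | -001-,1-011
  20 | -0100,10-00
  24 | -1000,1-000
  27 | 1-011  (sole → essential)
  30 | 11110  (sole → essential)
Essential prime implicants: -001-, -1000, 01111, 1-011, 11110

YES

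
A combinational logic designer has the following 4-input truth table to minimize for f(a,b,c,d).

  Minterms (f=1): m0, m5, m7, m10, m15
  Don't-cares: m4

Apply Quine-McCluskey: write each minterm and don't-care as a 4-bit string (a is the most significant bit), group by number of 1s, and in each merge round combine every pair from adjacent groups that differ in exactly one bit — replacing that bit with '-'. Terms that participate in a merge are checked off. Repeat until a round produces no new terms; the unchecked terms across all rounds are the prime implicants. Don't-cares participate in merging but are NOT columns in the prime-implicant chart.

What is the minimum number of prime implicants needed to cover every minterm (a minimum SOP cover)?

4

Round 0: 0000✓ 0100✓ 0101✓ 0111✓ 1010 1111✓
Round 1: -111 0-00 01-1 010-
PIs = {-111, 0-00, 01-1, 010-, 1010}
Coverage chart:
  m0: 0-00 ←essential
  m5: 01-1,010-
  m7: -111,01-1
  m10: 1010 ←essential
  m15: -111 ←essential
Essential: -111, 0-00, 1010
Petrick residual → 01-1
Min cover (4 terms): bcd + a'c'd' + a'bd + ab'cd'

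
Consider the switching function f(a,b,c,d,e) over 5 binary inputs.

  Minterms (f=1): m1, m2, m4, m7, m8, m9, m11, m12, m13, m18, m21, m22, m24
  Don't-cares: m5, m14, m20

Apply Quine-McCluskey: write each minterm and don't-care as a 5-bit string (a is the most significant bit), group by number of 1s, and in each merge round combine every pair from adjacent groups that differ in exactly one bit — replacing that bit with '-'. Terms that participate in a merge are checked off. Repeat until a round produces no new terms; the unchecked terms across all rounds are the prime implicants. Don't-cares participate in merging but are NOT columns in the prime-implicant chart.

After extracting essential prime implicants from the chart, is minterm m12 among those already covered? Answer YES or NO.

NO

Round 0: 00001✓ 00010✓ 00100✓ 00101✓ 00111✓ 01000✓ 01001✓ 01011✓ 01100✓ 01101✓ 01110✓ 10010✓ 10100✓ 10101✓ 10110✓ 11000✓
Round 1: -0010 -0100✓ -0101✓ -1000 0-001✓ 0-100✓ 0-101✓ 00-01✓ 001-1 0010-✓ 01-00✓ 01-01✓ 010-1 0100-✓ 011-0 0110-✓ 10-10 101-0 1010-✓
Round 2: -010- 0--01 0-10- 01-0-
PIs = {-0010, -010-, -1000, 0--01, 0-10-, 001-1, 01-0-, 010-1, 011-0, 10-10, 101-0}
Coverage chart:
  m1: 0--01 ←essential
  m2: -0010 ←essential
  m4: -010-,0-10-
  m7: 001-1 ←essential
  m8: -1000,01-0-
  m9: 0--01,01-0-,010-1
  m11: 010-1 ←essential
  m12: 0-10-,01-0-,011-0
  m13: 0--01,0-10-,01-0-
  m18: -0010,10-10
  m21: -010- ←essential
  m22: 10-10,101-0
  m24: -1000 ←essential
Essential: -0010, -010-, -1000, 0--01, 001-1, 010-1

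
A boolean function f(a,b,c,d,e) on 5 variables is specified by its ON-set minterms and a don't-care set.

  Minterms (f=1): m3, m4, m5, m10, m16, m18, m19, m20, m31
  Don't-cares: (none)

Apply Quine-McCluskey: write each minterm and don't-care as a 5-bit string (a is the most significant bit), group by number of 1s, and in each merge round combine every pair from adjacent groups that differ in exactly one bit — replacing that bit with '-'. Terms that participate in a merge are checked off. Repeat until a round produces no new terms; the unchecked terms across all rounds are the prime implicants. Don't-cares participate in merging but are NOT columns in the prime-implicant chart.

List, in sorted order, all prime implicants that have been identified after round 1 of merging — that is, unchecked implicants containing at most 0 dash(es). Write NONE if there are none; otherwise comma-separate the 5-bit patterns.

Round 0: 00011✓ 00100✓ 00101✓ 01010 10000✓ 10010✓ 10011✓ 10100✓ 11111
Round 1: -0011 -0100 0010- 10-00 100-0 1001-
PIs = {-0011, -0100, 0010-, 01010, 10-00, 100-0, 1001-, 11111}

01010, 11111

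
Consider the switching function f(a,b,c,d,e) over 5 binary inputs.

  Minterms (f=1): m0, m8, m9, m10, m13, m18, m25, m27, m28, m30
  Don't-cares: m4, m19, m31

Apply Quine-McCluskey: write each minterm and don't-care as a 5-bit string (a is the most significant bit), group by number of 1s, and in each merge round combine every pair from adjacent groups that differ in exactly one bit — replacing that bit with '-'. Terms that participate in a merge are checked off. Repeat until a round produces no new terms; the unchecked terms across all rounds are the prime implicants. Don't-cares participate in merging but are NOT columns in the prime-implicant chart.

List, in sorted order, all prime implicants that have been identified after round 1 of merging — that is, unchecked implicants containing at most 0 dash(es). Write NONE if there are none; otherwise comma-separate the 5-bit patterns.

NONE

Round 0: 00000✓ 00100✓ 01000✓ 01001✓ 01010✓ 01101✓ 10010✓ 10011✓ 11001✓ 11011✓ 11100✓ 11110✓ 11111✓
Round 1: -1001 0-000 00-00 01-01 010-0 0100- 1-011 1001- 11-11 110-1 111-0 1111-
PIs = {-1001, 0-000, 00-00, 01-01, 010-0, 0100-, 1-011, 1001-, 11-11, 110-1, 111-0, 1111-}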